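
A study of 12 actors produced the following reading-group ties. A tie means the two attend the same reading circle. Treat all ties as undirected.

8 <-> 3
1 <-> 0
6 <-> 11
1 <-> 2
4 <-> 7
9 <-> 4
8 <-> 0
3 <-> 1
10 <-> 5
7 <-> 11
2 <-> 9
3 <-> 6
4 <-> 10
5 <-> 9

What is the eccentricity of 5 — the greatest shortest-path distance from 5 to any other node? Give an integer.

Distances from 5: 0:4, 1:3, 2:2, 3:4, 4:2, 6:5, 7:3, 8:5, 9:1, 10:1, 11:4.
The largest is 5 (to 8 and 6), so the eccentricity of 5 is 5.

5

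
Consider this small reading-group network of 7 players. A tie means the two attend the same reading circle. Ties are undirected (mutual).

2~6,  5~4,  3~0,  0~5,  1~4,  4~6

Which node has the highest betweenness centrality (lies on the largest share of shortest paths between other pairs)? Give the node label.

Unnormalized betweenness of each node: 0:5, 1:0, 2:0, 3:0, 4:11, 5:8, 6:5.
4 has the largest value, 11, making it the main broker — the node through which the most shortest paths run.

4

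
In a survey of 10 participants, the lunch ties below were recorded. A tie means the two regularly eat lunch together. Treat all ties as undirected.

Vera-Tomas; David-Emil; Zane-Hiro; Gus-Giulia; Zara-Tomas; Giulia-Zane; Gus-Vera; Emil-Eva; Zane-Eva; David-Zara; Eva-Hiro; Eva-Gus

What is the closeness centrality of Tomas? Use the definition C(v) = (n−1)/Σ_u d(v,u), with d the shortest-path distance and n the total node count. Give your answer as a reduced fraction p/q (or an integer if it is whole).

Distances from Tomas: David:2, Emil:3, Eva:3, Giulia:3, Gus:2, Hiro:4, Vera:1, Zane:4, Zara:1. Sum = 23.
n = 10, so closeness = 9/23.

9/23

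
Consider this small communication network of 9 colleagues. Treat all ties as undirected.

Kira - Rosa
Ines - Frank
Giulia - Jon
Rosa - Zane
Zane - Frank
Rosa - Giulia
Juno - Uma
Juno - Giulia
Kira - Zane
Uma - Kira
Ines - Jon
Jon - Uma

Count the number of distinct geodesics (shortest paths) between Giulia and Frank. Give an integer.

2

The shortest distance is 3. The length-3 paths are: Giulia–Jon–Ines–Frank; Giulia–Rosa–Zane–Frank.
That gives 2 distinct shortest paths.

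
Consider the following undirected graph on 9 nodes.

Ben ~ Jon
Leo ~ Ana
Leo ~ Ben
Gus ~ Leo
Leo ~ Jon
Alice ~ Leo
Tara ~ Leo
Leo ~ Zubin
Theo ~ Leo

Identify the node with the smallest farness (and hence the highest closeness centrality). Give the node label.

Farness (sum of distances to all others) for each node — Alice:15, Ana:15, Ben:14, Gus:15, Jon:14, Leo:8, Tara:15, Theo:15, Zubin:15.
The smallest farness is 8, for Leo, so Leo has the highest closeness.

Leo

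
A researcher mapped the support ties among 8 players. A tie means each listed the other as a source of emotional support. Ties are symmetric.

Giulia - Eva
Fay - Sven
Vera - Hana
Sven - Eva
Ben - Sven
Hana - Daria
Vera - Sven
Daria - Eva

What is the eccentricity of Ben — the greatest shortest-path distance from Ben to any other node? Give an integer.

3

Distances from Ben: Daria:3, Eva:2, Fay:2, Giulia:3, Hana:3, Sven:1, Vera:2.
The largest is 3 (to Hana, Giulia, and Daria), so the eccentricity of Ben is 3.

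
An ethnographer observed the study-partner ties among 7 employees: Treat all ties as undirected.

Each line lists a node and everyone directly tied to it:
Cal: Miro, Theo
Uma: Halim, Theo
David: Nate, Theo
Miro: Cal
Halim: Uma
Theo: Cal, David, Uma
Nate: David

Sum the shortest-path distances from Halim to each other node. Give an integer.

17

Distances from Halim: Cal:3, David:3, Miro:4, Nate:4, Theo:2, Uma:1.
Sum = 3 + 3 + 4 + 4 + 2 + 1 = 17.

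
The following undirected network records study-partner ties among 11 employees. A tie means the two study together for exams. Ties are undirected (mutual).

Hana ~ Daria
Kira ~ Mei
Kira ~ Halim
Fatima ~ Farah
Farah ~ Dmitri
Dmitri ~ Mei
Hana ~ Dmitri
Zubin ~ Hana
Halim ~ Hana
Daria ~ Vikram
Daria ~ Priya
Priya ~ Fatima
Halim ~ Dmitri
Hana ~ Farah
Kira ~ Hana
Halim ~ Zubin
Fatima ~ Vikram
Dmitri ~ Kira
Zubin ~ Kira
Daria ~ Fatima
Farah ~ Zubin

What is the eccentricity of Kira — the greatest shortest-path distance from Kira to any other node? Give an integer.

3

Distances from Kira: Daria:2, Dmitri:1, Farah:2, Fatima:3, Halim:1, Hana:1, Mei:1, Priya:3, Vikram:3, Zubin:1.
The largest is 3 (to Fatima, Priya, and Vikram), so the eccentricity of Kira is 3.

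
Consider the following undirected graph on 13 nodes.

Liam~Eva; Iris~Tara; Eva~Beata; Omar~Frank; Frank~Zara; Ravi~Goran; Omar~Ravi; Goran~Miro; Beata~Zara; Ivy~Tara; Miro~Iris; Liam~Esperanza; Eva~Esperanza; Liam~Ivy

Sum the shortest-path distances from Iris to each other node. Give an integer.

40

Distances from Iris: Beata:5, Esperanza:4, Eva:4, Frank:5, Goran:2, Ivy:2, Liam:3, Miro:1, Omar:4, Ravi:3, Tara:1, Zara:6.
Sum = 5 + 4 + 4 + 5 + 2 + 2 + 3 + 1 + 4 + 3 + 1 + 6 = 40.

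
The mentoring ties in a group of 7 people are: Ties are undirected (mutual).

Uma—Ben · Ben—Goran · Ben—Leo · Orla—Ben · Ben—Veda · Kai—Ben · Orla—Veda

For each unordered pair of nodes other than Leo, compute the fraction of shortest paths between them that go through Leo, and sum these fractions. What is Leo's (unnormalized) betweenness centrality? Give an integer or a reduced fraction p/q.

No shortest path between any pair of other nodes passes through Leo.
Summing the contributions gives betweenness(Leo) = 0.

0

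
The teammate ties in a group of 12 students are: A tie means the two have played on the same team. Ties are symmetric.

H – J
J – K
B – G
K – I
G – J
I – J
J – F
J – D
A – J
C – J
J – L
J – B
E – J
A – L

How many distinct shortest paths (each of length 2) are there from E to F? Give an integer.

The shortest distance is 2, and the only length-2 path is E–J–F. So there is exactly 1 shortest path.

1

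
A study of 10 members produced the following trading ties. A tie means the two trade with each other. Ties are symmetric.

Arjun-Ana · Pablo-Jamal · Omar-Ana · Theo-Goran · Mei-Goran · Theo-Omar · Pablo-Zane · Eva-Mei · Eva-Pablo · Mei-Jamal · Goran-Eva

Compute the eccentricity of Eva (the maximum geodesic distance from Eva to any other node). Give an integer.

Distances from Eva: Ana:4, Arjun:5, Goran:1, Jamal:2, Mei:1, Omar:3, Pablo:1, Theo:2, Zane:2.
The largest is 5 (to Arjun), so the eccentricity of Eva is 5.

5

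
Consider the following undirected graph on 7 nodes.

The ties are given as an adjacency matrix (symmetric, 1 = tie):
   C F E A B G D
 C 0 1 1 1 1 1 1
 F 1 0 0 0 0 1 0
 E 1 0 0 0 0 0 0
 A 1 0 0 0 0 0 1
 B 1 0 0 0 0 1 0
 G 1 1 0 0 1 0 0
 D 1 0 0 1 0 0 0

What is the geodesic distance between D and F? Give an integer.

2

One shortest route is D – C – F, which uses 2 edges, and D and F are not directly tied, so nothing shorter exists. So d(D,F) = 2.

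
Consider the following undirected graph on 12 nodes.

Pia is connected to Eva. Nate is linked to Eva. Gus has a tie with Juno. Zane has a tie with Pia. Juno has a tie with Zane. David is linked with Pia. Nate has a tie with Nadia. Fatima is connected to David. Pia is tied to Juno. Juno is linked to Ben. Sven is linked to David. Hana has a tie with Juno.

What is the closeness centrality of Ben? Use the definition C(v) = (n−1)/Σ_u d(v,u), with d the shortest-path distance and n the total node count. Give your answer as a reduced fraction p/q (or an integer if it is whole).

Distances from Ben: David:3, Eva:3, Fatima:4, Gus:2, Hana:2, Juno:1, Nadia:5, Nate:4, Pia:2, Sven:4, Zane:2. Sum = 32.
n = 12, so closeness = 11/32.

11/32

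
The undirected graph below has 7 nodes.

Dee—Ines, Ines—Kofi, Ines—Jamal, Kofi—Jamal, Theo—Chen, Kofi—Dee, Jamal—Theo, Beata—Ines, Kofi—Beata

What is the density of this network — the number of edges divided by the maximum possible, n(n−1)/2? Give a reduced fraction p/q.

3/7

There are 9 edges and 7 nodes, so the maximum possible is C(7,2) = 21.
Density = 9/21 = 3/7.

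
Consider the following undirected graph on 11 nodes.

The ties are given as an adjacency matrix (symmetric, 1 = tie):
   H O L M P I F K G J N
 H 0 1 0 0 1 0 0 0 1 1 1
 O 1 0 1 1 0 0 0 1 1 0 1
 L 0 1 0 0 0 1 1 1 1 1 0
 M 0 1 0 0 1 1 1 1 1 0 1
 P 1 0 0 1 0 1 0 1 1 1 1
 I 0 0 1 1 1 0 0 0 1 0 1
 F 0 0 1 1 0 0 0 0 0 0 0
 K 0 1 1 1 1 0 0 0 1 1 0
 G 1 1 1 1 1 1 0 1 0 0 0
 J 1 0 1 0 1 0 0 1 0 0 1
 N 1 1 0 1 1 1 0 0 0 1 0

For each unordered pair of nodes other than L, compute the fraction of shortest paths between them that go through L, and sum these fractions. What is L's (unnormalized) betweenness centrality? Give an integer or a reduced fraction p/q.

100/21

Pairs whose geodesics pass through L — H–F: 3/7; O–I: 1/4; O–F: 1/2; O–J: 1/4; I–F: 1/2; I–K: 1/4; I–J: 1/3; F–K: 1/2; F–G: 1/2; F–J: 1; G–J: 1/4.
All other pairs contribute 0.
Summing the contributions gives betweenness(L) = 100/21.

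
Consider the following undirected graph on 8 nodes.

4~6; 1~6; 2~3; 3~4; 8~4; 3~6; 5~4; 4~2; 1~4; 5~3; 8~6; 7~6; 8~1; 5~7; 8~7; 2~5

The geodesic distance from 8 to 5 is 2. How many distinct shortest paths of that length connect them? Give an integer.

2

The shortest distance is 2. The length-2 paths are: 8–4–5; 8–7–5.
That gives 2 distinct shortest paths.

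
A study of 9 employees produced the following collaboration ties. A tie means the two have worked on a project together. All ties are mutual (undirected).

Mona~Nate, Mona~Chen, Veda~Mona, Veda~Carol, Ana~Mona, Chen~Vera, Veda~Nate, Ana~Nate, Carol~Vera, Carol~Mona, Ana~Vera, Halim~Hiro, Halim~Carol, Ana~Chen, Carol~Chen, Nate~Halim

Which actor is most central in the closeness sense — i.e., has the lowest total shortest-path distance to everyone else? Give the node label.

Carol

Farness (sum of distances to all others) for each node — Ana:13, Carol:11, Chen:13, Halim:13, Hiro:20, Mona:12, Nate:12, Veda:14, Vera:14.
The smallest farness is 11, for Carol, so Carol has the highest closeness.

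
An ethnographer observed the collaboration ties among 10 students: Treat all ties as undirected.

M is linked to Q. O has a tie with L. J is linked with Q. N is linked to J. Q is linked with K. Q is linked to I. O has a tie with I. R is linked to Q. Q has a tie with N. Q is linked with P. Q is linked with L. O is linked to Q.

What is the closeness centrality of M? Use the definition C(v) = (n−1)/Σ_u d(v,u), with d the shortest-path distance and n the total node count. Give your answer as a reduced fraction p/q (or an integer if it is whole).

Distances from M: I:2, J:2, K:2, L:2, N:2, O:2, P:2, Q:1, R:2. Sum = 17.
n = 10, so closeness = 9/17.

9/17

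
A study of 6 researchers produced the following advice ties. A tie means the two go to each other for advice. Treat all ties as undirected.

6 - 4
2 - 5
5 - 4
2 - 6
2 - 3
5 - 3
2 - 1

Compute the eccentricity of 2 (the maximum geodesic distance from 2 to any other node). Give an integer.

2

Distances from 2: 1:1, 3:1, 4:2, 5:1, 6:1.
The largest is 2 (to 4), so the eccentricity of 2 is 2.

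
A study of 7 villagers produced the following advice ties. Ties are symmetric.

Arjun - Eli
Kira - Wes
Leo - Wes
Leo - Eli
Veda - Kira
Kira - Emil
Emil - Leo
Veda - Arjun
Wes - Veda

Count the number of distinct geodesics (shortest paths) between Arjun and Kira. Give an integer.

The shortest distance is 2, and the only length-2 path is Arjun–Veda–Kira. So there is exactly 1 shortest path.

1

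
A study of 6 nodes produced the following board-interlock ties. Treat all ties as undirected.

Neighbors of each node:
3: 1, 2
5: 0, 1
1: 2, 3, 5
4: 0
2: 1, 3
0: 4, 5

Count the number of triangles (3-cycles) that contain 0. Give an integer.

0's neighbors are 4 and 5, but none of them are tied to each other, so no triangle contains 0.

0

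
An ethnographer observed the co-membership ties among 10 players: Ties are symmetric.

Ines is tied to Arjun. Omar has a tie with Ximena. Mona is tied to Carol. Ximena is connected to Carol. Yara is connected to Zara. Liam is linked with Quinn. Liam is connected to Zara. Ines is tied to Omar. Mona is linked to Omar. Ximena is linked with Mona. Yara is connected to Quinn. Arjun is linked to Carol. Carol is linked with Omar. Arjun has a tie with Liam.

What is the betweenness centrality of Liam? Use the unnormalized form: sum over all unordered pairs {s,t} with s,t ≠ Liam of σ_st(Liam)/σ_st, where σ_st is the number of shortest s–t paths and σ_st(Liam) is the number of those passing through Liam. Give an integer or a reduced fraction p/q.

Pairs whose geodesics pass through Liam — Mona–Yara: 2/2; Mona–Zara: 1; Mona–Quinn: 1; Arjun–Yara: 2/2; Arjun–Zara: 1; Arjun–Quinn: 1; Ximena–Yara: 2/2; Ximena–Zara: 1; Ximena–Quinn: 1; Carol–Yara: 2/2; Carol–Zara: 1; Carol–Quinn: 1; Omar–Yara: 4/4; Omar–Zara: 2/2 … (+5 more pairs).
All other pairs contribute 0.
Summing the contributions gives betweenness(Liam) = 37/2.

37/2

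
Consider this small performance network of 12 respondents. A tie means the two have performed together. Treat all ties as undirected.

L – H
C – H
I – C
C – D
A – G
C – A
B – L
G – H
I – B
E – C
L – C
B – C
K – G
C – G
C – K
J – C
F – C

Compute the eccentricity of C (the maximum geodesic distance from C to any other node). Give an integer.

1

Distances from C: A:1, B:1, D:1, E:1, F:1, G:1, H:1, I:1, J:1, K:1, L:1.
The largest is 1 (to B, J, L, F, H, A, E, G, K, D, and I), so the eccentricity of C is 1.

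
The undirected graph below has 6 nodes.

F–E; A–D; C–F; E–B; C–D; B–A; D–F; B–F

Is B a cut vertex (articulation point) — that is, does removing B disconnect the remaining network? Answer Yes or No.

No

Even without B, every remaining node can still reach every other (the residual graph is connected), so B is not a cut vertex.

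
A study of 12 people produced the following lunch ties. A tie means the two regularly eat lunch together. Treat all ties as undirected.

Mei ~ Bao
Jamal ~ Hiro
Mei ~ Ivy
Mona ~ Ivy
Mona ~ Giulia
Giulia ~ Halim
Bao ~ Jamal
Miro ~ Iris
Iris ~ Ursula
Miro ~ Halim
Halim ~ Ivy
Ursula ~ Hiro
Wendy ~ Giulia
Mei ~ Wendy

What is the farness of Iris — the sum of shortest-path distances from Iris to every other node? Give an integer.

Distances from Iris: Bao:4, Giulia:3, Halim:2, Hiro:2, Ivy:3, Jamal:3, Mei:4, Miro:1, Mona:4, Ursula:1, Wendy:4.
Sum = 4 + 3 + 2 + 2 + 3 + 3 + 4 + 1 + 4 + 1 + 4 = 31.

31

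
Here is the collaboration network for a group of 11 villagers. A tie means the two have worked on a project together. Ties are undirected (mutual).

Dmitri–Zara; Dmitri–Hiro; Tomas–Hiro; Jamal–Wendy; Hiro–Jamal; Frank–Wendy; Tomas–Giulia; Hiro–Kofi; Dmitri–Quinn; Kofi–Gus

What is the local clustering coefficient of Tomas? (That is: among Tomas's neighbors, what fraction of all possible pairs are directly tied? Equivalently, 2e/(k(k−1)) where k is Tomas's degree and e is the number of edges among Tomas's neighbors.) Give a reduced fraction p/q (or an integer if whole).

0

Tomas's neighbors: Giulia and Hiro (k = 2).
Possible neighbor pairs: C(2,2) = 1. Edges among them: none → e = 0.
Clustering(Tomas) = 0/1.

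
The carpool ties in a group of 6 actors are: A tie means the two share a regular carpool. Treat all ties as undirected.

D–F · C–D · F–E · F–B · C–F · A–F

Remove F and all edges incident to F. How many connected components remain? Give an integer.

Without F, the remaining ties split the others into: {A}; {C, D}; {B}; {E}.
That's 4 separate components.

4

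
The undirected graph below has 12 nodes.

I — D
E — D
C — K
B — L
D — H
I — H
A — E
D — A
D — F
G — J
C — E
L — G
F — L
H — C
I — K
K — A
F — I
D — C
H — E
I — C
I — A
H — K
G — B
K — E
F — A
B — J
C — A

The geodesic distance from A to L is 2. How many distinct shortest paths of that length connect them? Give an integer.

The shortest distance is 2, and the only length-2 path is A–F–L. So there is exactly 1 shortest path.

1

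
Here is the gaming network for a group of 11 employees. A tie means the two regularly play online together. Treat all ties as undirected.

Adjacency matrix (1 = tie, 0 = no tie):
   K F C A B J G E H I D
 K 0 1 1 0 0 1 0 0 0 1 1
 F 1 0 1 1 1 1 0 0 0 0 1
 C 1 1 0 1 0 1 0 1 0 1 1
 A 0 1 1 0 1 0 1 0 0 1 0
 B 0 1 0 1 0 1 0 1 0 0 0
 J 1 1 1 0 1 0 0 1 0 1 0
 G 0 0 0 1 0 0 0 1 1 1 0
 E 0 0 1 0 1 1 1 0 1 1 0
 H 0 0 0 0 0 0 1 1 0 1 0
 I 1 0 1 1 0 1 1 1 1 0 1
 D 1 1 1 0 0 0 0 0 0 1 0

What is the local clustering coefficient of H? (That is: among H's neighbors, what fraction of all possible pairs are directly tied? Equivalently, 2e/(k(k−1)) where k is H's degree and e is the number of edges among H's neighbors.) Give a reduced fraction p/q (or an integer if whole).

1

H's neighbors: E, G, and I (k = 3).
Possible neighbor pairs: C(3,2) = 3. Edges among them: E–G, E–I, G–I → e = 3.
Clustering(H) = 3/3 = 1.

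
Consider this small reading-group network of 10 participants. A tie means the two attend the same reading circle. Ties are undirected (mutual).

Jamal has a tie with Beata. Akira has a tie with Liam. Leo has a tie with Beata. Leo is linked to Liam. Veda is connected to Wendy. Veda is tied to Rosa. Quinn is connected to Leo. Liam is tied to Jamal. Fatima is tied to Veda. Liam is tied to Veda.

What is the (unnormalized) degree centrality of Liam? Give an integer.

4

Liam is directly tied to Akira, Jamal, Leo, and Veda. That is 4 neighbors, so the degree of Liam is 4.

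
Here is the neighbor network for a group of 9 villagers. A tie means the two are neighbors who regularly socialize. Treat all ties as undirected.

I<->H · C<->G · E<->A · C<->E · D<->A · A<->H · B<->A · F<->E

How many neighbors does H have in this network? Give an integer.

2

H is directly tied to A and I. That is 2 neighbors, so the degree of H is 2.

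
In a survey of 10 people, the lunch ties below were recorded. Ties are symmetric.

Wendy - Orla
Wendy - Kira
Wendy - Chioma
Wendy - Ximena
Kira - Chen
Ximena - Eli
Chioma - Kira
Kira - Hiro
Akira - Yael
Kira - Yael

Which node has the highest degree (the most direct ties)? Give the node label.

Kira

Degrees — Akira:1, Chen:1, Chioma:2, Eli:1, Hiro:1, Kira:5, Orla:1, Wendy:4, Ximena:2, Yael:2.
The maximum is 5, attained only by Kira.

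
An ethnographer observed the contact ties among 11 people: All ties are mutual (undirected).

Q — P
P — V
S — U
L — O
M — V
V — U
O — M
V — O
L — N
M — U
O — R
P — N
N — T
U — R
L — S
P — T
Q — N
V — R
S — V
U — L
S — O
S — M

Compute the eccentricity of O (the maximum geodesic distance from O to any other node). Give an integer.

3

Distances from O: L:1, M:1, N:2, P:2, Q:3, R:1, S:1, T:3, U:2, V:1.
The largest is 3 (to Q and T), so the eccentricity of O is 3.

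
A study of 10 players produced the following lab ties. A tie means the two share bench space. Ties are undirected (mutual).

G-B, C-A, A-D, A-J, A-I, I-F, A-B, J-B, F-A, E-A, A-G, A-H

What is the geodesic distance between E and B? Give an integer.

2

One shortest route is E – A – B, which uses 2 edges, and E and B are not directly tied, so nothing shorter exists. So d(E,B) = 2.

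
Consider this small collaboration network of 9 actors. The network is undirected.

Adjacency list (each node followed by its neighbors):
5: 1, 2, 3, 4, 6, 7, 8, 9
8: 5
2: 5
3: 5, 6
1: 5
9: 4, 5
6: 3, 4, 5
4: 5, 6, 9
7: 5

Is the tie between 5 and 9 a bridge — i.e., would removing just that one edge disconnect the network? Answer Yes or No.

No

Even without that edge, 5 still reaches 9 via 5 – 4 – 9, so the network stays connected. Not a bridge.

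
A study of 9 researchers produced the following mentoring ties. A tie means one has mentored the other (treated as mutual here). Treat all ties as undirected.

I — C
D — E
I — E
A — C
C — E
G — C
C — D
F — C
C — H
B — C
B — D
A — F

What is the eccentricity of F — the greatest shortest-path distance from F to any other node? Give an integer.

Distances from F: A:1, B:2, C:1, D:2, E:2, G:2, H:2, I:2.
The largest is 2 (to G, D, I, E, H, and B), so the eccentricity of F is 2.

2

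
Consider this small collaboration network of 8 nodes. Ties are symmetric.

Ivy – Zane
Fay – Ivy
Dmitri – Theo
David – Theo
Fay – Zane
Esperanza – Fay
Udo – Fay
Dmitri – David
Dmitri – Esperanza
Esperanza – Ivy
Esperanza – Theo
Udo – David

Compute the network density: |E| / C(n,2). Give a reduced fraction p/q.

3/7

There are 12 edges and 8 nodes, so the maximum possible is C(8,2) = 28.
Density = 12/28 = 3/7.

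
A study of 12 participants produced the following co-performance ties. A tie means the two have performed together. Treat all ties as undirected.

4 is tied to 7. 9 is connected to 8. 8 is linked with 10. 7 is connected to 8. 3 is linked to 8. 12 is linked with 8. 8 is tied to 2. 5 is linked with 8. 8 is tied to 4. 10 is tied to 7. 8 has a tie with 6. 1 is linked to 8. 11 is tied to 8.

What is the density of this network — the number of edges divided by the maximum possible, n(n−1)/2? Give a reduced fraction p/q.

There are 13 edges and 12 nodes, so the maximum possible is C(12,2) = 66.
Density = 13/66.

13/66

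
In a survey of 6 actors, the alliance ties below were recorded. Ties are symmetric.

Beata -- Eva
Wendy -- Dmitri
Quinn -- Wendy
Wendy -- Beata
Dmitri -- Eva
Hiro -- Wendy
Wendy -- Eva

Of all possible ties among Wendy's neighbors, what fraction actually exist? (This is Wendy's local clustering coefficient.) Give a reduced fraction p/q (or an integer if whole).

1/5

Wendy's neighbors: Beata, Dmitri, Eva, Hiro, and Quinn (k = 5).
Possible neighbor pairs: C(5,2) = 10. Edges among them: Beata–Eva, Dmitri–Eva → e = 2.
Clustering(Wendy) = 2/10 = 1/5.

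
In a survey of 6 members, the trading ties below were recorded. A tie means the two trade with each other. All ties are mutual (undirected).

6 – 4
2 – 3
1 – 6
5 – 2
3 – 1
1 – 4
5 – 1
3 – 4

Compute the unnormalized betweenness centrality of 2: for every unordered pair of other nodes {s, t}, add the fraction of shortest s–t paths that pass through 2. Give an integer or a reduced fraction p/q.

1/2

Pairs whose geodesics pass through 2 — 5–3: 1/2.
All other pairs contribute 0.
Summing the contributions gives betweenness(2) = 1/2.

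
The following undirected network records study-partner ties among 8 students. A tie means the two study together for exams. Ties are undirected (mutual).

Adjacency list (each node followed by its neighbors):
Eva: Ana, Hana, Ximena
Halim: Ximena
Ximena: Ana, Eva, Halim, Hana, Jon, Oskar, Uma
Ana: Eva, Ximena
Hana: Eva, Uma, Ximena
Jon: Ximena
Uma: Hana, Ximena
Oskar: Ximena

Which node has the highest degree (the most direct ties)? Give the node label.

Ximena

Degrees — Ana:2, Eva:3, Halim:1, Hana:3, Jon:1, Oskar:1, Uma:2, Ximena:7.
The maximum is 7, attained only by Ximena.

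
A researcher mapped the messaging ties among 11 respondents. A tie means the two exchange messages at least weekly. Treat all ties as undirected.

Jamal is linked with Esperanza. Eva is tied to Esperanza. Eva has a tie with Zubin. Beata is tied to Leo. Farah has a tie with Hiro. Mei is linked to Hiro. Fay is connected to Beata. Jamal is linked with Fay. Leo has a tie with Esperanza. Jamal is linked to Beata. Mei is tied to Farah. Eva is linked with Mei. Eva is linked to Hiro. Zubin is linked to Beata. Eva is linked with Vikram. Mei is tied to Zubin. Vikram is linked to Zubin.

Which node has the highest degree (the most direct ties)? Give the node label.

Eva

Degrees — Beata:4, Esperanza:3, Eva:5, Farah:2, Fay:2, Hiro:3, Jamal:3, Leo:2, Mei:4, Vikram:2, Zubin:4.
The maximum is 5, attained only by Eva.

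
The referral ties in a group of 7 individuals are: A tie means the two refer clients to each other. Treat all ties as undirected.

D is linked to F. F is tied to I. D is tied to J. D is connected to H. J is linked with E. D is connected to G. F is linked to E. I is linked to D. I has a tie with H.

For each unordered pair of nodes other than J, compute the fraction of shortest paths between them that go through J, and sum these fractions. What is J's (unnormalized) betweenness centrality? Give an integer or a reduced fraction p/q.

4/3

Pairs whose geodesics pass through J — E–H: 1/3; E–G: 1/2; E–D: 1/2.
All other pairs contribute 0.
Summing the contributions gives betweenness(J) = 4/3.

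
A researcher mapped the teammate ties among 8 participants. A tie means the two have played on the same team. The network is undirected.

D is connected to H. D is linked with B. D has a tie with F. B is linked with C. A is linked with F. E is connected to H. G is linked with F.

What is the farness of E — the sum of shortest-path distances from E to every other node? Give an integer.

Distances from E: A:4, B:3, C:4, D:2, F:3, G:4, H:1.
Sum = 4 + 3 + 4 + 2 + 3 + 4 + 1 = 21.

21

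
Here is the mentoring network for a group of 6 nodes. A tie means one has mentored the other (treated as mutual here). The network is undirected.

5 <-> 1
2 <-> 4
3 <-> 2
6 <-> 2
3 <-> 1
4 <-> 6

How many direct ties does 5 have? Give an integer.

5 is directly tied to 1. That is 1 neighbor, so the degree of 5 is 1.

1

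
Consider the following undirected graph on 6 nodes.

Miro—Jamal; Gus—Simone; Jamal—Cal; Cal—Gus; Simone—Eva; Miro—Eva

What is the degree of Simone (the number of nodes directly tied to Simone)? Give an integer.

2

Simone is directly tied to Eva and Gus. That is 2 neighbors, so the degree of Simone is 2.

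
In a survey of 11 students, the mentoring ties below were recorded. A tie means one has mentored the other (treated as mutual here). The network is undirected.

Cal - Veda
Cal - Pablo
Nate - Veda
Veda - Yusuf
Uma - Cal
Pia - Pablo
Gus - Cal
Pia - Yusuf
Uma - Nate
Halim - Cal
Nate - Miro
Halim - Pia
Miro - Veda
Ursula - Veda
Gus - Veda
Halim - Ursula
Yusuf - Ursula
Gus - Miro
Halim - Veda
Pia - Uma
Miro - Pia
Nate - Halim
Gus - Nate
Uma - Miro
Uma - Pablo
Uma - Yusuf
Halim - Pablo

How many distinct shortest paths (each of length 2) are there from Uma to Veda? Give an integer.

The shortest distance is 2. The length-2 paths are: Uma–Miro–Veda; Uma–Yusuf–Veda; Uma–Nate–Veda; Uma–Cal–Veda.
That gives 4 distinct shortest paths.

4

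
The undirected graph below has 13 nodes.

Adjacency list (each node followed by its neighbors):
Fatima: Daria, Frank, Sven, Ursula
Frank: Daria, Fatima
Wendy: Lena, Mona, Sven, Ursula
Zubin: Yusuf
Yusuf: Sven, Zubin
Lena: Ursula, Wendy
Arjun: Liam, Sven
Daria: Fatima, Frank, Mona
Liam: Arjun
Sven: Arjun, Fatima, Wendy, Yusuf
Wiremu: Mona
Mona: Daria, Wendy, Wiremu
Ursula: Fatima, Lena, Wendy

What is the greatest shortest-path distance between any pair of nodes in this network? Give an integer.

Eccentricity of each node (its greatest distance to any other): Arjun:4, Daria:4, Fatima:3, Frank:4, Lena:4, Liam:5, Mona:4, Sven:3, Ursula:4, Wendy:3, Wiremu:5, Yusuf:4, Zubin:5.
The maximum eccentricity is 5, realized for instance by the pair Liam–Wiremu via Liam – Arjun – Sven – Wendy – Mona – Wiremu. So the diameter is 5.

5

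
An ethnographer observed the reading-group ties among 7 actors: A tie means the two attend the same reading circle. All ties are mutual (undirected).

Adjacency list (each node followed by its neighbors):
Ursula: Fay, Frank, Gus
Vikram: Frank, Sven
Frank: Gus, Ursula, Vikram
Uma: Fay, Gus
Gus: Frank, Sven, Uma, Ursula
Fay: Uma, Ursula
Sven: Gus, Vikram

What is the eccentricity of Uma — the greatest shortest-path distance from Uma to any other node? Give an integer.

3

Distances from Uma: Fay:1, Frank:2, Gus:1, Sven:2, Ursula:2, Vikram:3.
The largest is 3 (to Vikram), so the eccentricity of Uma is 3.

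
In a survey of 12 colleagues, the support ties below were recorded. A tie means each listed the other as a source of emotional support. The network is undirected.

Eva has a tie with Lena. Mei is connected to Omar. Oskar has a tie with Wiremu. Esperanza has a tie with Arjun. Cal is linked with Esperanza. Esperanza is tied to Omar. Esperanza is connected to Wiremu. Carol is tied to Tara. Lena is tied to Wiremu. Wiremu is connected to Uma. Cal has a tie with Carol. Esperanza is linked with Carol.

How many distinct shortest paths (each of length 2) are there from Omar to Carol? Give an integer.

1

The shortest distance is 2, and the only length-2 path is Omar–Esperanza–Carol. So there is exactly 1 shortest path.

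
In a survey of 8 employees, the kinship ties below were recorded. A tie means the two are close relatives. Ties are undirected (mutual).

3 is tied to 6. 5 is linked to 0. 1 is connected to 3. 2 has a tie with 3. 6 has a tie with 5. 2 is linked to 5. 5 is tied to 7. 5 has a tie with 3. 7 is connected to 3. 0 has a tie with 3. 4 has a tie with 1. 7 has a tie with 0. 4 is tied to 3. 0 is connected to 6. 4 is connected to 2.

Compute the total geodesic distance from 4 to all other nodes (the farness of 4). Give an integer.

Distances from 4: 0:2, 1:1, 2:1, 3:1, 5:2, 6:2, 7:2.
Sum = 2 + 1 + 1 + 1 + 2 + 2 + 2 = 11.

11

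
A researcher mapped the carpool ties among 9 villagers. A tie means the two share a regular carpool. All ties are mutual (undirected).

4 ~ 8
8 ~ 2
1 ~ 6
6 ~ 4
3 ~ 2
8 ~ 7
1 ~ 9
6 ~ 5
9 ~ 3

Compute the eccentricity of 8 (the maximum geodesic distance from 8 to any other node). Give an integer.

3

Distances from 8: 1:3, 2:1, 3:2, 4:1, 5:3, 6:2, 7:1, 9:3.
The largest is 3 (to 5, 1, and 9), so the eccentricity of 8 is 3.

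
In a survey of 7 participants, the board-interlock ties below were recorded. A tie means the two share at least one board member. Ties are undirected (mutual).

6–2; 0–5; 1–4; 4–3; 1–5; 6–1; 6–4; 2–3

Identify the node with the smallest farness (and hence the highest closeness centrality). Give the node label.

1

Farness (sum of distances to all others) for each node — 0:17, 1:9, 2:13, 3:13, 4:10, 5:12, 6:10.
The smallest farness is 9, for 1, so 1 has the highest closeness.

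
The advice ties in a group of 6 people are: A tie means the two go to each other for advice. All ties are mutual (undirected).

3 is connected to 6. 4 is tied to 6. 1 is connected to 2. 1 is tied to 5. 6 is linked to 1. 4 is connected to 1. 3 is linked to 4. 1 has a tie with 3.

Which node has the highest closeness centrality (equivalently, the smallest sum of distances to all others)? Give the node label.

Farness (sum of distances to all others) for each node — 1:5, 2:9, 3:7, 4:7, 5:9, 6:7.
The smallest farness is 5, for 1, so 1 has the highest closeness.

1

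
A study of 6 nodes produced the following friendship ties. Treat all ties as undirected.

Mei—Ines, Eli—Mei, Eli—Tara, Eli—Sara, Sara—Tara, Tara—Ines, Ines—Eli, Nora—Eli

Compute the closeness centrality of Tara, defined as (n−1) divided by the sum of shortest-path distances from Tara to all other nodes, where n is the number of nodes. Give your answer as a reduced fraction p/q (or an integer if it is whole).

5/7

Distances from Tara: Eli:1, Ines:1, Mei:2, Nora:2, Sara:1. Sum = 7.
n = 6, so closeness = 5/7.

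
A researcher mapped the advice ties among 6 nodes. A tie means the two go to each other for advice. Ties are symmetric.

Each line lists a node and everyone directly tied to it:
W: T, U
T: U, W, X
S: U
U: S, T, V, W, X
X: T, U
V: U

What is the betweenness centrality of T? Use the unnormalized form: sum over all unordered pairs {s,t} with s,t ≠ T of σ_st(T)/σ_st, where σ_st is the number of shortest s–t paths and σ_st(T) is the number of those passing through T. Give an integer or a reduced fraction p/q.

Pairs whose geodesics pass through T — W–X: 1/2.
All other pairs contribute 0.
Summing the contributions gives betweenness(T) = 1/2.

1/2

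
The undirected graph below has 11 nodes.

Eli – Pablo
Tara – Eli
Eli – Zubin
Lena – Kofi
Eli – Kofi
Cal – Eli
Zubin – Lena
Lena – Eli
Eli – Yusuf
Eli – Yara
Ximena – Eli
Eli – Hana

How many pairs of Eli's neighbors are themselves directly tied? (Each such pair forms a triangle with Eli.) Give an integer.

Eli's neighbors: Cal, Hana, Kofi, Lena, Pablo, Tara, Ximena, Yara, Yusuf, and Zubin.
Neighbor pairs that are themselves tied: Eli–Kofi–Lena; Eli–Lena–Zubin. Each forms one triangle with Eli, for 2 in total.

2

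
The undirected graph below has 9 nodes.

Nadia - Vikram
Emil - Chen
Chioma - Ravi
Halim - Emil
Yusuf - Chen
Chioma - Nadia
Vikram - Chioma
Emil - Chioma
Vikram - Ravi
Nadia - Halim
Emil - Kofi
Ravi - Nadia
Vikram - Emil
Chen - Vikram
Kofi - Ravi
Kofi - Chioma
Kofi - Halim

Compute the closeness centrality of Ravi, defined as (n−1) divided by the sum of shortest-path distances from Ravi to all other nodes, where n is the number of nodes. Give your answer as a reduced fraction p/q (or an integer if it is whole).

8/13

Distances from Ravi: Chen:2, Chioma:1, Emil:2, Halim:2, Kofi:1, Nadia:1, Vikram:1, Yusuf:3. Sum = 13.
n = 9, so closeness = 8/13.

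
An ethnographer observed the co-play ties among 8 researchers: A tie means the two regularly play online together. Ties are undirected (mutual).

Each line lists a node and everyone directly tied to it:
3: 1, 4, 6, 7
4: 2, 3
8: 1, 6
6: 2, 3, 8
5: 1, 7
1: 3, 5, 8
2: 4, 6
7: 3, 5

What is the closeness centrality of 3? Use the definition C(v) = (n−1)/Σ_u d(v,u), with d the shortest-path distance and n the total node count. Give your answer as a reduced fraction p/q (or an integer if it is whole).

Distances from 3: 1:1, 2:2, 4:1, 5:2, 6:1, 7:1, 8:2. Sum = 10.
n = 8, so closeness = 7/10.

7/10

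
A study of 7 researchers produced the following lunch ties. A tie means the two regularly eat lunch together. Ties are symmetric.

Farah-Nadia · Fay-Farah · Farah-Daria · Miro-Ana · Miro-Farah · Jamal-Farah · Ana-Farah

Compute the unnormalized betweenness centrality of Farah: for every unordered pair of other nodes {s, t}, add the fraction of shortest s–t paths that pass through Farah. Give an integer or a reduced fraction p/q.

Pairs whose geodesics pass through Farah — Ana–Nadia: 1; Ana–Daria: 1; Ana–Fay: 1; Ana–Jamal: 1; Nadia–Miro: 1; Nadia–Daria: 1; Nadia–Fay: 1; Nadia–Jamal: 1; Miro–Daria: 1; Miro–Fay: 1; Miro–Jamal: 1; Daria–Fay: 1; Daria–Jamal: 1; Fay–Jamal: 1.
All other pairs contribute 0.
Summing the contributions gives betweenness(Farah) = 14.

14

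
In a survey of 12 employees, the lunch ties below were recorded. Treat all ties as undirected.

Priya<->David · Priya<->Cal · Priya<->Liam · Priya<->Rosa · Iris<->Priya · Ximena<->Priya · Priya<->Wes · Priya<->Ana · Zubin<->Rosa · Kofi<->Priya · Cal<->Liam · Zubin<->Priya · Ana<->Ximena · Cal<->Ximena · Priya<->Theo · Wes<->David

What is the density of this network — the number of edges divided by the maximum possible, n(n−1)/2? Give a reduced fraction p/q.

8/33

There are 16 edges and 12 nodes, so the maximum possible is C(12,2) = 66.
Density = 16/66 = 8/33.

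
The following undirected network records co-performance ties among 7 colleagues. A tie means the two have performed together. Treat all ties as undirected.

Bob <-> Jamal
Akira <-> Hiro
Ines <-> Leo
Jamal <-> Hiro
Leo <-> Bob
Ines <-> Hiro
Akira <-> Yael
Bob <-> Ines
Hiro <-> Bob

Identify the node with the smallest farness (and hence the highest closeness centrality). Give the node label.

Farness (sum of distances to all others) for each node — Akira:11, Bob:9, Hiro:8, Ines:10, Jamal:11, Leo:13, Yael:16.
The smallest farness is 8, for Hiro, so Hiro has the highest closeness.

Hiro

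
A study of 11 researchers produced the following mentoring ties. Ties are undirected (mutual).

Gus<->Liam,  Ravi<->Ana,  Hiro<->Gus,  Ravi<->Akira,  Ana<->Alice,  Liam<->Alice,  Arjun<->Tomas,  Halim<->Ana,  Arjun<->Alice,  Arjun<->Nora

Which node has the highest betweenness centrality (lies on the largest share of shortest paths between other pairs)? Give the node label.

Alice

Unnormalized betweenness of each node: Akira:0, Alice:33, Ana:23, Arjun:17, Gus:9, Halim:0, Hiro:0, Liam:16, Nora:0, Ravi:9, Tomas:0.
Alice has the largest value, 33, making it the main broker — the node through which the most shortest paths run.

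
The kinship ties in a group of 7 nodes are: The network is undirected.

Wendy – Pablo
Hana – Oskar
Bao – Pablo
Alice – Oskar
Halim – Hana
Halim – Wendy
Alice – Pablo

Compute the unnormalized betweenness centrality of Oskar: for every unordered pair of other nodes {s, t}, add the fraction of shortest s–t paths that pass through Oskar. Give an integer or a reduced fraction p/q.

5/2

Pairs whose geodesics pass through Oskar — Hana–Pablo: 1/2; Hana–Alice: 1; Hana–Bao: 1/2; Halim–Alice: 1/2.
All other pairs contribute 0.
Summing the contributions gives betweenness(Oskar) = 5/2.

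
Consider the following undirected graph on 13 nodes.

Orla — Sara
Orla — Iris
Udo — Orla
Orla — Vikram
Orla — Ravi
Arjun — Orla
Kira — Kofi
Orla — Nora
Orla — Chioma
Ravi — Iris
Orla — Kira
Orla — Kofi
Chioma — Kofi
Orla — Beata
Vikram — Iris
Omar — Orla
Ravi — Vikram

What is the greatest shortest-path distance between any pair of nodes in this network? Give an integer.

2

Eccentricity of each node (its greatest distance to any other): Arjun:2, Beata:2, Chioma:2, Iris:2, Kira:2, Kofi:2, Nora:2, Omar:2, Orla:1, Ravi:2, Sara:2, Udo:2, Vikram:2.
The maximum eccentricity is 2, realized for instance by the pair Iris–Beata via Iris – Orla – Beata. So the diameter is 2.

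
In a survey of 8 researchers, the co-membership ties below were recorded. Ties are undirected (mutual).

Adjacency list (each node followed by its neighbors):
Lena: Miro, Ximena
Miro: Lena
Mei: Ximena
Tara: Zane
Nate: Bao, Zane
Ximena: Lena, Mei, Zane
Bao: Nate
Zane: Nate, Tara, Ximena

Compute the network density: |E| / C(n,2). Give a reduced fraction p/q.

There are 7 edges and 8 nodes, so the maximum possible is C(8,2) = 28.
Density = 7/28 = 1/4.

1/4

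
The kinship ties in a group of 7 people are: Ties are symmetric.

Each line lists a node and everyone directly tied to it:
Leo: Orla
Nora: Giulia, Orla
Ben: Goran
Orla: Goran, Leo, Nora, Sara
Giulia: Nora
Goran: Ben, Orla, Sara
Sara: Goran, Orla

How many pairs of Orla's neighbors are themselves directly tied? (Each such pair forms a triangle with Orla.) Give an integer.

1

Orla's neighbors: Goran, Leo, Nora, and Sara.
Neighbor pairs that are themselves tied: Orla–Goran–Sara. Each forms one triangle with Orla, for 1 in total.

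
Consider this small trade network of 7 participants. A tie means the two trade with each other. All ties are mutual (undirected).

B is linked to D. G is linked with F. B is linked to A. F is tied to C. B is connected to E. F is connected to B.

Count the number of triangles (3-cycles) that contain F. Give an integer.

0

F's neighbors are B, C, and G, but none of them are tied to each other, so no triangle contains F.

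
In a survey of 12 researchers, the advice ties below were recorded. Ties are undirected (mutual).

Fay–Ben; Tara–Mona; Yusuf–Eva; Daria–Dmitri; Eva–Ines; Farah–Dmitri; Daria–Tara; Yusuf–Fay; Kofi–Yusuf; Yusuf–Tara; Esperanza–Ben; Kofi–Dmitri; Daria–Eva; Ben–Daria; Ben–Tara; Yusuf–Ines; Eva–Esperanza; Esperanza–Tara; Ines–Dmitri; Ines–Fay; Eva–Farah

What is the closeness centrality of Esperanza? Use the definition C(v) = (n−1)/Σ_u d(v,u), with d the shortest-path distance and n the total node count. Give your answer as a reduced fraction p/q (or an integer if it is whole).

11/21

Distances from Esperanza: Ben:1, Daria:2, Dmitri:3, Eva:1, Farah:2, Fay:2, Ines:2, Kofi:3, Mona:2, Tara:1, Yusuf:2. Sum = 21.
n = 12, so closeness = 11/21.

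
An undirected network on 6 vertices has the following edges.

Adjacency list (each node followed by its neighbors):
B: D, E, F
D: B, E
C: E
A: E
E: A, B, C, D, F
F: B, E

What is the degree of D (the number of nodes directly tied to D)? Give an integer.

2

D is directly tied to B and E. That is 2 neighbors, so the degree of D is 2.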